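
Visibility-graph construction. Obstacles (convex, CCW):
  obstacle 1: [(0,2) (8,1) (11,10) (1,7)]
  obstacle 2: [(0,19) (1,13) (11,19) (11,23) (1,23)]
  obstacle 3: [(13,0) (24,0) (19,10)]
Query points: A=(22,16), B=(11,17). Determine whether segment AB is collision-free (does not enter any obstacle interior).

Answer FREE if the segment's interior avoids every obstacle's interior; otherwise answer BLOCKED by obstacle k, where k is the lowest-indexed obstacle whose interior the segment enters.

Obstacle 1 [(0,2) (8,1) (11,10) (1,7)]:
  edge (0,2)–(8,1): clear
  edge (8,1)–(11,10): clear
  edge (11,10)–(1,7): clear
  edge (1,7)–(0,2): clear
  midpoint (33/2,33/2) outside
  → clear
Obstacle 2 [(0,19) (1,13) (11,19) (11,23) (1,23)]:
  edge (0,19)–(1,13): clear
  edge (1,13)–(11,19): clear
  edge (11,19)–(11,23): clear
  edge (11,23)–(1,23): clear
  edge (1,23)–(0,19): clear
  midpoint (33/2,33/2) outside
  → clear
Obstacle 3 [(13,0) (24,0) (19,10)]:
  edge (13,0)–(24,0): clear
  edge (24,0)–(19,10): clear
  edge (19,10)–(13,0): clear
  midpoint (33/2,33/2) outside
  → clear

FREE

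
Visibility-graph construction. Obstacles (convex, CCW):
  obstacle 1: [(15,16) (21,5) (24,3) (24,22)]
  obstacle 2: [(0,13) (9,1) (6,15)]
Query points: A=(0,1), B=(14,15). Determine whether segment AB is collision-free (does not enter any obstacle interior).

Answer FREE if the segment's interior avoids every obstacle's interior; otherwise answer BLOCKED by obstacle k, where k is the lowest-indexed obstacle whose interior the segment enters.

BLOCKED by obstacle 2

Obstacle 1 [(15,16) (21,5) (24,3) (24,22)]:
  edge (15,16)–(21,5): clear
  edge (21,5)–(24,3): clear
  edge (24,3)–(24,22): clear
  edge (24,22)–(15,16): clear
  midpoint (7,8) outside
  → clear
Obstacle 2 [(0,13) (9,1) (6,15)]:
  edge (0,13)–(9,1): crosses AB
  edge (9,1)–(6,15): crosses AB
  edge (6,15)–(0,13): clear
  → BLOCKED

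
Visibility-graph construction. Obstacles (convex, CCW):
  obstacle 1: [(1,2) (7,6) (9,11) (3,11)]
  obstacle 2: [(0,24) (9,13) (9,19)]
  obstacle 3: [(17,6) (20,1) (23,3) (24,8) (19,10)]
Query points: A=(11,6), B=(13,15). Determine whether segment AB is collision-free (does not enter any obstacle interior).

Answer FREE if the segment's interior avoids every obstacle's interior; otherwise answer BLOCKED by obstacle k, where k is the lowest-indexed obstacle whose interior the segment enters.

FREE

Obstacle 1 [(1,2) (7,6) (9,11) (3,11)]:
  edge (1,2)–(7,6): clear
  edge (7,6)–(9,11): clear
  edge (9,11)–(3,11): clear
  edge (3,11)–(1,2): clear
  midpoint (12,21/2) outside
  → clear
Obstacle 2 [(0,24) (9,13) (9,19)]:
  edge (0,24)–(9,13): clear
  edge (9,13)–(9,19): clear
  edge (9,19)–(0,24): clear
  midpoint (12,21/2) outside
  → clear
Obstacle 3 [(17,6) (20,1) (23,3) (24,8) (19,10)]:
  edge (17,6)–(20,1): clear
  edge (20,1)–(23,3): clear
  edge (23,3)–(24,8): clear
  edge (24,8)–(19,10): clear
  edge (19,10)–(17,6): clear
  midpoint (12,21/2) outside
  → clear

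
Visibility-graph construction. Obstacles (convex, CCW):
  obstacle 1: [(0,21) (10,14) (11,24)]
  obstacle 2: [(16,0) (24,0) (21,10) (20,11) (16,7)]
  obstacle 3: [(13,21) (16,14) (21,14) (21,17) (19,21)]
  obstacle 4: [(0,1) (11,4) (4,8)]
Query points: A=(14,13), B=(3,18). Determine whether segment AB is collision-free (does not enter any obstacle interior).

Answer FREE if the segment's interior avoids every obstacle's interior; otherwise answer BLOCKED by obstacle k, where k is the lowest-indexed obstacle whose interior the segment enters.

BLOCKED by obstacle 1

Obstacle 1 [(0,21) (10,14) (11,24)]:
  edge (0,21)–(10,14): crosses AB
  edge (10,14)–(11,24): crosses AB
  edge (11,24)–(0,21): clear
  → BLOCKED
Obstacle 2 [(16,0) (24,0) (21,10) (20,11) (16,7)]:
  edge (16,0)–(24,0): clear
  edge (24,0)–(21,10): clear
  edge (21,10)–(20,11): clear
  edge (20,11)–(16,7): clear
  edge (16,7)–(16,0): clear
  midpoint (17/2,31/2) outside
  → clear
Obstacle 3 [(13,21) (16,14) (21,14) (21,17) (19,21)]:
  edge (13,21)–(16,14): clear
  edge (16,14)–(21,14): clear
  edge (21,14)–(21,17): clear
  edge (21,17)–(19,21): clear
  edge (19,21)–(13,21): clear
  midpoint (17/2,31/2) outside
  → clear
Obstacle 4 [(0,1) (11,4) (4,8)]:
  edge (0,1)–(11,4): clear
  edge (11,4)–(4,8): clear
  edge (4,8)–(0,1): clear
  midpoint (17/2,31/2) outside
  → clear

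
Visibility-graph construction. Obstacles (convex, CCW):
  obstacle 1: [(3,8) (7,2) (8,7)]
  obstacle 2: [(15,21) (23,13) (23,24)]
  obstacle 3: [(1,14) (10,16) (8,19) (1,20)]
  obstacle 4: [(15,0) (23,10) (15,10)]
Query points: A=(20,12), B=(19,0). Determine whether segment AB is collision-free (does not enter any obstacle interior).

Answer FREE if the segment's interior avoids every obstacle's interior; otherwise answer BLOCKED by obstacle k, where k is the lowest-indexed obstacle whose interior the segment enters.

BLOCKED by obstacle 4

Obstacle 1 [(3,8) (7,2) (8,7)]:
  edge (3,8)–(7,2): clear
  edge (7,2)–(8,7): clear
  edge (8,7)–(3,8): clear
  midpoint (39/2,6) outside
  → clear
Obstacle 2 [(15,21) (23,13) (23,24)]:
  edge (15,21)–(23,13): clear
  edge (23,13)–(23,24): clear
  edge (23,24)–(15,21): clear
  midpoint (39/2,6) outside
  → clear
Obstacle 3 [(1,14) (10,16) (8,19) (1,20)]:
  edge (1,14)–(10,16): clear
  edge (10,16)–(8,19): clear
  edge (8,19)–(1,20): clear
  edge (1,20)–(1,14): clear
  midpoint (39/2,6) outside
  → clear
Obstacle 4 [(15,0) (23,10) (15,10)]:
  edge (15,0)–(23,10): crosses AB
  edge (23,10)–(15,10): crosses AB
  edge (15,10)–(15,0): clear
  → BLOCKED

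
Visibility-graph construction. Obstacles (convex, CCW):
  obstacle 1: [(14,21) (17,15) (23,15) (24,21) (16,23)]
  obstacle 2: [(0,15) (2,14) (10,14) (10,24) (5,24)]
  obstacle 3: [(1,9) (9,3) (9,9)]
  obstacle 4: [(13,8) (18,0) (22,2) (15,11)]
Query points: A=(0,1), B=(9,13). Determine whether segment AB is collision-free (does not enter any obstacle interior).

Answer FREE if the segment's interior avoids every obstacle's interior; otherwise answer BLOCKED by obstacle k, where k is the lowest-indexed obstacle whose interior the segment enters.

Obstacle 1 [(14,21) (17,15) (23,15) (24,21) (16,23)]:
  edge (14,21)–(17,15): clear
  edge (17,15)–(23,15): clear
  edge (23,15)–(24,21): clear
  edge (24,21)–(16,23): clear
  edge (16,23)–(14,21): clear
  midpoint (9/2,7) outside
  → clear
Obstacle 2 [(0,15) (2,14) (10,14) (10,24) (5,24)]:
  edge (0,15)–(2,14): clear
  edge (2,14)–(10,14): clear
  edge (10,14)–(10,24): clear
  edge (10,24)–(5,24): clear
  edge (5,24)–(0,15): clear
  midpoint (9/2,7) outside
  → clear
Obstacle 3 [(1,9) (9,3) (9,9)]:
  edge (1,9)–(9,3): crosses AB
  edge (9,3)–(9,9): clear
  edge (9,9)–(1,9): crosses AB
  → BLOCKED
Obstacle 4 [(13,8) (18,0) (22,2) (15,11)]:
  edge (13,8)–(18,0): clear
  edge (18,0)–(22,2): clear
  edge (22,2)–(15,11): clear
  edge (15,11)–(13,8): clear
  midpoint (9/2,7) outside
  → clear

BLOCKED by obstacle 3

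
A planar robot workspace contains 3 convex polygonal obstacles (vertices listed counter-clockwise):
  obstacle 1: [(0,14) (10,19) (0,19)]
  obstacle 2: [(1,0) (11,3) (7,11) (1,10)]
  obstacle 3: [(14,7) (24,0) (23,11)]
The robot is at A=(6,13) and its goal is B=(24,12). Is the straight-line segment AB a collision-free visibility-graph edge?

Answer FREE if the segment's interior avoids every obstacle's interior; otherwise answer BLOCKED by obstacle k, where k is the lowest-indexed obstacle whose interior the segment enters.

Obstacle 1 [(0,14) (10,19) (0,19)]:
  edge (0,14)–(10,19): clear
  edge (10,19)–(0,19): clear
  edge (0,19)–(0,14): clear
  midpoint (15,25/2) outside
  → clear
Obstacle 2 [(1,0) (11,3) (7,11) (1,10)]:
  edge (1,0)–(11,3): clear
  edge (11,3)–(7,11): clear
  edge (7,11)–(1,10): clear
  edge (1,10)–(1,0): clear
  midpoint (15,25/2) outside
  → clear
Obstacle 3 [(14,7) (24,0) (23,11)]:
  edge (14,7)–(24,0): clear
  edge (24,0)–(23,11): clear
  edge (23,11)–(14,7): clear
  midpoint (15,25/2) outside
  → clear

FREE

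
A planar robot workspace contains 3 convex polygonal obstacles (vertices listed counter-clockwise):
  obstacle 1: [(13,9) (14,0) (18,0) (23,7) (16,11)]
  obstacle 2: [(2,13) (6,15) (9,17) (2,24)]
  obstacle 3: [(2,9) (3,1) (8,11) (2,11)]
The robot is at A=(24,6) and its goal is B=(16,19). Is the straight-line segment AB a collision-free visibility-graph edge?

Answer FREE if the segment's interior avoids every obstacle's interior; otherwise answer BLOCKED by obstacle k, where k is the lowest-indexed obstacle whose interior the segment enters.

FREE

Obstacle 1 [(13,9) (14,0) (18,0) (23,7) (16,11)]:
  edge (13,9)–(14,0): clear
  edge (14,0)–(18,0): clear
  edge (18,0)–(23,7): clear
  edge (23,7)–(16,11): clear
  edge (16,11)–(13,9): clear
  midpoint (20,25/2) outside
  → clear
Obstacle 2 [(2,13) (6,15) (9,17) (2,24)]:
  edge (2,13)–(6,15): clear
  edge (6,15)–(9,17): clear
  edge (9,17)–(2,24): clear
  edge (2,24)–(2,13): clear
  midpoint (20,25/2) outside
  → clear
Obstacle 3 [(2,9) (3,1) (8,11) (2,11)]:
  edge (2,9)–(3,1): clear
  edge (3,1)–(8,11): clear
  edge (8,11)–(2,11): clear
  edge (2,11)–(2,9): clear
  midpoint (20,25/2) outside
  → clear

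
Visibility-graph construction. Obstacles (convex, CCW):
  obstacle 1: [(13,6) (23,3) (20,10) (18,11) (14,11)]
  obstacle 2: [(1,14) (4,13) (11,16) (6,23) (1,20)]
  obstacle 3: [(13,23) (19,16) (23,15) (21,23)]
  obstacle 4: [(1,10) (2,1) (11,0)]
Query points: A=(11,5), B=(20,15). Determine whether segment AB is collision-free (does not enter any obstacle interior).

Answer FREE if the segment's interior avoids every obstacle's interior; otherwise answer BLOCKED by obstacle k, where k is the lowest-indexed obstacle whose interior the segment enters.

Obstacle 1 [(13,6) (23,3) (20,10) (18,11) (14,11)]:
  edge (13,6)–(23,3): clear
  edge (23,3)–(20,10): clear
  edge (20,10)–(18,11): clear
  edge (18,11)–(14,11): crosses AB
  edge (14,11)–(13,6): crosses AB
  → BLOCKED
Obstacle 2 [(1,14) (4,13) (11,16) (6,23) (1,20)]:
  edge (1,14)–(4,13): clear
  edge (4,13)–(11,16): clear
  edge (11,16)–(6,23): clear
  edge (6,23)–(1,20): clear
  edge (1,20)–(1,14): clear
  midpoint (31/2,10) outside
  → clear
Obstacle 3 [(13,23) (19,16) (23,15) (21,23)]:
  edge (13,23)–(19,16): clear
  edge (19,16)–(23,15): clear
  edge (23,15)–(21,23): clear
  edge (21,23)–(13,23): clear
  midpoint (31/2,10) outside
  → clear
Obstacle 4 [(1,10) (2,1) (11,0)]:
  edge (1,10)–(2,1): clear
  edge (2,1)–(11,0): clear
  edge (11,0)–(1,10): clear
  midpoint (31/2,10) outside
  → clear

BLOCKED by obstacle 1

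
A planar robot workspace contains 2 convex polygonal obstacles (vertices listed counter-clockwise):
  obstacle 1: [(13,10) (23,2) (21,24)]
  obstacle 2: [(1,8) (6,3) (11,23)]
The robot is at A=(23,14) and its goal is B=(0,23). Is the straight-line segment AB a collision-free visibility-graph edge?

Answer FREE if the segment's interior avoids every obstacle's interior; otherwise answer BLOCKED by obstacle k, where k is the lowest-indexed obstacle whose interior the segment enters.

Obstacle 1 [(13,10) (23,2) (21,24)]:
  edge (13,10)–(23,2): clear
  edge (23,2)–(21,24): crosses AB
  edge (21,24)–(13,10): crosses AB
  → BLOCKED
Obstacle 2 [(1,8) (6,3) (11,23)]:
  edge (1,8)–(6,3): clear
  edge (6,3)–(11,23): crosses AB
  edge (11,23)–(1,8): crosses AB
  → BLOCKED

BLOCKED by obstacle 1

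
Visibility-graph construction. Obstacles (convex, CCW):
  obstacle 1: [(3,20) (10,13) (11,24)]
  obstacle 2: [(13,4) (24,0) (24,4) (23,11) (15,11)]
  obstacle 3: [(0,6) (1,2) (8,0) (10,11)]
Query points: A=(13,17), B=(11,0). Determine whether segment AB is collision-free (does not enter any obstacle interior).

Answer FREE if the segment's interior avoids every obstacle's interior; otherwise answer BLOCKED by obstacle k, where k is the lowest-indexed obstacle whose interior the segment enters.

Obstacle 1 [(3,20) (10,13) (11,24)]:
  edge (3,20)–(10,13): clear
  edge (10,13)–(11,24): clear
  edge (11,24)–(3,20): clear
  midpoint (12,17/2) outside
  → clear
Obstacle 2 [(13,4) (24,0) (24,4) (23,11) (15,11)]:
  edge (13,4)–(24,0): clear
  edge (24,0)–(24,4): clear
  edge (24,4)–(23,11): clear
  edge (23,11)–(15,11): clear
  edge (15,11)–(13,4): clear
  midpoint (12,17/2) outside
  → clear
Obstacle 3 [(0,6) (1,2) (8,0) (10,11)]:
  edge (0,6)–(1,2): clear
  edge (1,2)–(8,0): clear
  edge (8,0)–(10,11): clear
  edge (10,11)–(0,6): clear
  midpoint (12,17/2) outside
  → clear

FREE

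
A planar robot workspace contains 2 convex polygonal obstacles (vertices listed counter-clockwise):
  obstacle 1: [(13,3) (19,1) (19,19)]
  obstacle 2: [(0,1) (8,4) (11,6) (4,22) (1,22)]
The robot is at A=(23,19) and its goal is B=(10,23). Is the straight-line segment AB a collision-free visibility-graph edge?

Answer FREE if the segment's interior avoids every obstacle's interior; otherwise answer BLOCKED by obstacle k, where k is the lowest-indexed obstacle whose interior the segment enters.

Obstacle 1 [(13,3) (19,1) (19,19)]:
  edge (13,3)–(19,1): clear
  edge (19,1)–(19,19): clear
  edge (19,19)–(13,3): clear
  midpoint (33/2,21) outside
  → clear
Obstacle 2 [(0,1) (8,4) (11,6) (4,22) (1,22)]:
  edge (0,1)–(8,4): clear
  edge (8,4)–(11,6): clear
  edge (11,6)–(4,22): clear
  edge (4,22)–(1,22): clear
  edge (1,22)–(0,1): clear
  midpoint (33/2,21) outside
  → clear

FREE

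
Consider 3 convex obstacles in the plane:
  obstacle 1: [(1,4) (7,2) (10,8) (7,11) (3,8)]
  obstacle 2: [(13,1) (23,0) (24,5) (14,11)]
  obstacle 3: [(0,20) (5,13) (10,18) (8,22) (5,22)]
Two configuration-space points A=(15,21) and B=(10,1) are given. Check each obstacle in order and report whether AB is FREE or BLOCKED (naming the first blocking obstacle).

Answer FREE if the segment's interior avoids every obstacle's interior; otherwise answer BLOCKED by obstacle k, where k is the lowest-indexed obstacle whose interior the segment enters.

FREE

Obstacle 1 [(1,4) (7,2) (10,8) (7,11) (3,8)]:
  edge (1,4)–(7,2): clear
  edge (7,2)–(10,8): clear
  edge (10,8)–(7,11): clear
  edge (7,11)–(3,8): clear
  edge (3,8)–(1,4): clear
  midpoint (25/2,11) outside
  → clear
Obstacle 2 [(13,1) (23,0) (24,5) (14,11)]:
  edge (13,1)–(23,0): clear
  edge (23,0)–(24,5): clear
  edge (24,5)–(14,11): clear
  edge (14,11)–(13,1): clear
  midpoint (25/2,11) outside
  → clear
Obstacle 3 [(0,20) (5,13) (10,18) (8,22) (5,22)]:
  edge (0,20)–(5,13): clear
  edge (5,13)–(10,18): clear
  edge (10,18)–(8,22): clear
  edge (8,22)–(5,22): clear
  edge (5,22)–(0,20): clear
  midpoint (25/2,11) outside
  → clear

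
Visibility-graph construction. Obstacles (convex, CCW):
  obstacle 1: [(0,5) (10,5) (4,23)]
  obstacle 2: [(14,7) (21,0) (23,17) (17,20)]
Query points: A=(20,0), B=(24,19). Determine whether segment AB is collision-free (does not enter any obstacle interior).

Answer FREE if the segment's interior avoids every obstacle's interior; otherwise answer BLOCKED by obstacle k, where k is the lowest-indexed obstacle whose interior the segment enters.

BLOCKED by obstacle 2

Obstacle 1 [(0,5) (10,5) (4,23)]:
  edge (0,5)–(10,5): clear
  edge (10,5)–(4,23): clear
  edge (4,23)–(0,5): clear
  midpoint (22,19/2) outside
  → clear
Obstacle 2 [(14,7) (21,0) (23,17) (17,20)]:
  edge (14,7)–(21,0): crosses AB
  edge (21,0)–(23,17): crosses AB
  edge (23,17)–(17,20): clear
  edge (17,20)–(14,7): clear
  → BLOCKED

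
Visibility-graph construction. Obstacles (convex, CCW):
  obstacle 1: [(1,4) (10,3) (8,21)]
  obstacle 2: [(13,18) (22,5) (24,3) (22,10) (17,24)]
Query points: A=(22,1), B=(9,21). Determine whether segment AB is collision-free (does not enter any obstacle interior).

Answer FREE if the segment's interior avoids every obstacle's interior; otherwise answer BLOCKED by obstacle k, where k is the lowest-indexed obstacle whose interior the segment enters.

FREE

Obstacle 1 [(1,4) (10,3) (8,21)]:
  edge (1,4)–(10,3): clear
  edge (10,3)–(8,21): clear
  edge (8,21)–(1,4): clear
  midpoint (31/2,11) outside
  → clear
Obstacle 2 [(13,18) (22,5) (24,3) (22,10) (17,24)]:
  edge (13,18)–(22,5): clear
  edge (22,5)–(24,3): clear
  edge (24,3)–(22,10): clear
  edge (22,10)–(17,24): clear
  edge (17,24)–(13,18): clear
  midpoint (31/2,11) outside
  → clear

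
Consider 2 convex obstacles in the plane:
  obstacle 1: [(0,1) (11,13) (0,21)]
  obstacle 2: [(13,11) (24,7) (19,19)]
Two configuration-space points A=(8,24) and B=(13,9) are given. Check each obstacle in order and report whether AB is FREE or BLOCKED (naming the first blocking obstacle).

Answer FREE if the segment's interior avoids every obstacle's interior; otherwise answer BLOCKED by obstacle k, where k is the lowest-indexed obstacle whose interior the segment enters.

Obstacle 1 [(0,1) (11,13) (0,21)]:
  edge (0,1)–(11,13): clear
  edge (11,13)–(0,21): clear
  edge (0,21)–(0,1): clear
  midpoint (21/2,33/2) outside
  → clear
Obstacle 2 [(13,11) (24,7) (19,19)]:
  edge (13,11)–(24,7): clear
  edge (24,7)–(19,19): clear
  edge (19,19)–(13,11): clear
  midpoint (21/2,33/2) outside
  → clear

FREE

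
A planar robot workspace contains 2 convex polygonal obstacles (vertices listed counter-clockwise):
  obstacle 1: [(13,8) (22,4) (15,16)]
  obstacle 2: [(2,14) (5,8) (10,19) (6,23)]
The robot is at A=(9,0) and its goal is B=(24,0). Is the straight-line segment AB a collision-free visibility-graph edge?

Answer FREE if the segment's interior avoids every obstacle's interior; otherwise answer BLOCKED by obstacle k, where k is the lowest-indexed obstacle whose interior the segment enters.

Obstacle 1 [(13,8) (22,4) (15,16)]:
  edge (13,8)–(22,4): clear
  edge (22,4)–(15,16): clear
  edge (15,16)–(13,8): clear
  midpoint (33/2,0) outside
  → clear
Obstacle 2 [(2,14) (5,8) (10,19) (6,23)]:
  edge (2,14)–(5,8): clear
  edge (5,8)–(10,19): clear
  edge (10,19)–(6,23): clear
  edge (6,23)–(2,14): clear
  midpoint (33/2,0) outside
  → clear

FREE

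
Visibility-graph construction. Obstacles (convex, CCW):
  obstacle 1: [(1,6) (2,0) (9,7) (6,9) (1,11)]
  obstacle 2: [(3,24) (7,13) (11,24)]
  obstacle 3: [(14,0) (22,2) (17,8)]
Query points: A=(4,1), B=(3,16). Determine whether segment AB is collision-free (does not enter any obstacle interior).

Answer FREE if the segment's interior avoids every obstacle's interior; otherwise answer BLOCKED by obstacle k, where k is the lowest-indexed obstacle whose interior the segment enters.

Obstacle 1 [(1,6) (2,0) (9,7) (6,9) (1,11)]:
  edge (1,6)–(2,0): clear
  edge (2,0)–(9,7): crosses AB
  edge (9,7)–(6,9): clear
  edge (6,9)–(1,11): crosses AB
  edge (1,11)–(1,6): clear
  → BLOCKED
Obstacle 2 [(3,24) (7,13) (11,24)]:
  edge (3,24)–(7,13): clear
  edge (7,13)–(11,24): clear
  edge (11,24)–(3,24): clear
  midpoint (7/2,17/2) outside
  → clear
Obstacle 3 [(14,0) (22,2) (17,8)]:
  edge (14,0)–(22,2): clear
  edge (22,2)–(17,8): clear
  edge (17,8)–(14,0): clear
  midpoint (7/2,17/2) outside
  → clear

BLOCKED by obstacle 1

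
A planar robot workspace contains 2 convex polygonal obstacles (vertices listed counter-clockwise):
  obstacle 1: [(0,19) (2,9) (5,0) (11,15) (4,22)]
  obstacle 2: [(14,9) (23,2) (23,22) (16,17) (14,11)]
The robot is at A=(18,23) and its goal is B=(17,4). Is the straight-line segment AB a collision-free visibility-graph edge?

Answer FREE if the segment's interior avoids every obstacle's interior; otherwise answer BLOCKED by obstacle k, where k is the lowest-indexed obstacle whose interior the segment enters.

Obstacle 1 [(0,19) (2,9) (5,0) (11,15) (4,22)]:
  edge (0,19)–(2,9): clear
  edge (2,9)–(5,0): clear
  edge (5,0)–(11,15): clear
  edge (11,15)–(4,22): clear
  edge (4,22)–(0,19): clear
  midpoint (35/2,27/2) outside
  → clear
Obstacle 2 [(14,9) (23,2) (23,22) (16,17) (14,11)]:
  edge (14,9)–(23,2): crosses AB
  edge (23,2)–(23,22): clear
  edge (23,22)–(16,17): crosses AB
  edge (16,17)–(14,11): clear
  edge (14,11)–(14,9): clear
  → BLOCKED

BLOCKED by obstacle 2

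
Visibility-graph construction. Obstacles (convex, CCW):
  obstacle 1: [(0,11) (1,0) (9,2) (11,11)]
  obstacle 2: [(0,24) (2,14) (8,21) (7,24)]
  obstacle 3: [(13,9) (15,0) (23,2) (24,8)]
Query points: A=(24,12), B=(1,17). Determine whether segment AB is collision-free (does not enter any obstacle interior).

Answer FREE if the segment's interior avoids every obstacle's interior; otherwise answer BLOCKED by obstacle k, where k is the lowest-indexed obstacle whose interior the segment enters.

BLOCKED by obstacle 2

Obstacle 1 [(0,11) (1,0) (9,2) (11,11)]:
  edge (0,11)–(1,0): clear
  edge (1,0)–(9,2): clear
  edge (9,2)–(11,11): clear
  edge (11,11)–(0,11): clear
  midpoint (25/2,29/2) outside
  → clear
Obstacle 2 [(0,24) (2,14) (8,21) (7,24)]:
  edge (0,24)–(2,14): crosses AB
  edge (2,14)–(8,21): crosses AB
  edge (8,21)–(7,24): clear
  edge (7,24)–(0,24): clear
  → BLOCKED
Obstacle 3 [(13,9) (15,0) (23,2) (24,8)]:
  edge (13,9)–(15,0): clear
  edge (15,0)–(23,2): clear
  edge (23,2)–(24,8): clear
  edge (24,8)–(13,9): clear
  midpoint (25/2,29/2) outside
  → clear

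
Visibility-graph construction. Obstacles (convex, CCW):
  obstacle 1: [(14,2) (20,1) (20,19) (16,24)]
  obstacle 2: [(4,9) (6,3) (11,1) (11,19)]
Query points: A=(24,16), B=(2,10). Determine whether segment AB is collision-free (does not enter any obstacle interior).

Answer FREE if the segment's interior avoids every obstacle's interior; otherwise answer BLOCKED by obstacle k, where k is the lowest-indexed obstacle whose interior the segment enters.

Obstacle 1 [(14,2) (20,1) (20,19) (16,24)]:
  edge (14,2)–(20,1): clear
  edge (20,1)–(20,19): crosses AB
  edge (20,19)–(16,24): clear
  edge (16,24)–(14,2): crosses AB
  → BLOCKED
Obstacle 2 [(4,9) (6,3) (11,1) (11,19)]:
  edge (4,9)–(6,3): clear
  edge (6,3)–(11,1): clear
  edge (11,1)–(11,19): crosses AB
  edge (11,19)–(4,9): crosses AB
  → BLOCKED

BLOCKED by obstacle 1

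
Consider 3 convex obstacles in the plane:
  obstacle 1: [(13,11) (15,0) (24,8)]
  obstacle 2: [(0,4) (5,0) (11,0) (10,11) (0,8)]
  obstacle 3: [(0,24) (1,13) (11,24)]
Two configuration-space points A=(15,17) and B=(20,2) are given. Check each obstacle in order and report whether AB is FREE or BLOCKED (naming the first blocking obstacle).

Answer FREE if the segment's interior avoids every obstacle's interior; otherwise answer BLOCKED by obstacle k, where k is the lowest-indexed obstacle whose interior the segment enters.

BLOCKED by obstacle 1

Obstacle 1 [(13,11) (15,0) (24,8)]:
  edge (13,11)–(15,0): clear
  edge (15,0)–(24,8): crosses AB
  edge (24,8)–(13,11): crosses AB
  → BLOCKED
Obstacle 2 [(0,4) (5,0) (11,0) (10,11) (0,8)]:
  edge (0,4)–(5,0): clear
  edge (5,0)–(11,0): clear
  edge (11,0)–(10,11): clear
  edge (10,11)–(0,8): clear
  edge (0,8)–(0,4): clear
  midpoint (35/2,19/2) outside
  → clear
Obstacle 3 [(0,24) (1,13) (11,24)]:
  edge (0,24)–(1,13): clear
  edge (1,13)–(11,24): clear
  edge (11,24)–(0,24): clear
  midpoint (35/2,19/2) outside
  → clear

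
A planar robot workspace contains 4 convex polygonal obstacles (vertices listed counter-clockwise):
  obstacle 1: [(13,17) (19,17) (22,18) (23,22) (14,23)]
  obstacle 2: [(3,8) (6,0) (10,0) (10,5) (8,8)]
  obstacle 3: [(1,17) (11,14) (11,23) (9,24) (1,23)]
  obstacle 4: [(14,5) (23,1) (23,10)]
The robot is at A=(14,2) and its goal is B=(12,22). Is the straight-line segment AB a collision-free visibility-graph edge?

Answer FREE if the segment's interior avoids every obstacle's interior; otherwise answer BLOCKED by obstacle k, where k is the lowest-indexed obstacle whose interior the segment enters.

FREE

Obstacle 1 [(13,17) (19,17) (22,18) (23,22) (14,23)]:
  edge (13,17)–(19,17): clear
  edge (19,17)–(22,18): clear
  edge (22,18)–(23,22): clear
  edge (23,22)–(14,23): clear
  edge (14,23)–(13,17): clear
  midpoint (13,12) outside
  → clear
Obstacle 2 [(3,8) (6,0) (10,0) (10,5) (8,8)]:
  edge (3,8)–(6,0): clear
  edge (6,0)–(10,0): clear
  edge (10,0)–(10,5): clear
  edge (10,5)–(8,8): clear
  edge (8,8)–(3,8): clear
  midpoint (13,12) outside
  → clear
Obstacle 3 [(1,17) (11,14) (11,23) (9,24) (1,23)]:
  edge (1,17)–(11,14): clear
  edge (11,14)–(11,23): clear
  edge (11,23)–(9,24): clear
  edge (9,24)–(1,23): clear
  edge (1,23)–(1,17): clear
  midpoint (13,12) outside
  → clear
Obstacle 4 [(14,5) (23,1) (23,10)]:
  edge (14,5)–(23,1): clear
  edge (23,1)–(23,10): clear
  edge (23,10)–(14,5): clear
  midpoint (13,12) outside
  → clear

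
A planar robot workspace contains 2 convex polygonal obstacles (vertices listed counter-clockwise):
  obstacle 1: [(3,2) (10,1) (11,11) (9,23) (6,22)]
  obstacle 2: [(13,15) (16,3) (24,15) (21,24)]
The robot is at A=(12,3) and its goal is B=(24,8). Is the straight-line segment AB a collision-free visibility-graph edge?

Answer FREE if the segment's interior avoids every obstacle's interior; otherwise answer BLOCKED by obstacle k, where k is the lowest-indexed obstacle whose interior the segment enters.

BLOCKED by obstacle 2

Obstacle 1 [(3,2) (10,1) (11,11) (9,23) (6,22)]:
  edge (3,2)–(10,1): clear
  edge (10,1)–(11,11): clear
  edge (11,11)–(9,23): clear
  edge (9,23)–(6,22): clear
  edge (6,22)–(3,2): clear
  midpoint (18,11/2) outside
  → clear
Obstacle 2 [(13,15) (16,3) (24,15) (21,24)]:
  edge (13,15)–(16,3): crosses AB
  edge (16,3)–(24,15): crosses AB
  edge (24,15)–(21,24): clear
  edge (21,24)–(13,15): clear
  → BLOCKED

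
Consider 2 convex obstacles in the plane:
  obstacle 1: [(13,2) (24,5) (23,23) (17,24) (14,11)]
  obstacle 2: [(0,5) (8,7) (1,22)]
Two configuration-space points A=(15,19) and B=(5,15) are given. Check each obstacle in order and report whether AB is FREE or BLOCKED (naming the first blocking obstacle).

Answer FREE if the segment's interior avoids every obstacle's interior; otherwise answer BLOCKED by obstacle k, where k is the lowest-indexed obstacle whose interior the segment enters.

FREE

Obstacle 1 [(13,2) (24,5) (23,23) (17,24) (14,11)]:
  edge (13,2)–(24,5): clear
  edge (24,5)–(23,23): clear
  edge (23,23)–(17,24): clear
  edge (17,24)–(14,11): clear
  edge (14,11)–(13,2): clear
  midpoint (10,17) outside
  → clear
Obstacle 2 [(0,5) (8,7) (1,22)]:
  edge (0,5)–(8,7): clear
  edge (8,7)–(1,22): clear
  edge (1,22)–(0,5): clear
  midpoint (10,17) outside
  → clear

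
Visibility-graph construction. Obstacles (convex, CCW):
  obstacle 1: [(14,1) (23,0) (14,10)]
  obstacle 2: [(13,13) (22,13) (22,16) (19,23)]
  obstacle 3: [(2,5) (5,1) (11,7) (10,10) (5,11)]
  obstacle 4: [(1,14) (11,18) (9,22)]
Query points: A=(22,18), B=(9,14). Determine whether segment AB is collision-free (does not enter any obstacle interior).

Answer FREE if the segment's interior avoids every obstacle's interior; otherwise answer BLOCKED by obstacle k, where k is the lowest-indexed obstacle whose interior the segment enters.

Obstacle 1 [(14,1) (23,0) (14,10)]:
  edge (14,1)–(23,0): clear
  edge (23,0)–(14,10): clear
  edge (14,10)–(14,1): clear
  midpoint (31/2,16) outside
  → clear
Obstacle 2 [(13,13) (22,13) (22,16) (19,23)]:
  edge (13,13)–(22,13): clear
  edge (22,13)–(22,16): clear
  edge (22,16)–(19,23): crosses AB
  edge (19,23)–(13,13): crosses AB
  → BLOCKED
Obstacle 3 [(2,5) (5,1) (11,7) (10,10) (5,11)]:
  edge (2,5)–(5,1): clear
  edge (5,1)–(11,7): clear
  edge (11,7)–(10,10): clear
  edge (10,10)–(5,11): clear
  edge (5,11)–(2,5): clear
  midpoint (31/2,16) outside
  → clear
Obstacle 4 [(1,14) (11,18) (9,22)]:
  edge (1,14)–(11,18): clear
  edge (11,18)–(9,22): clear
  edge (9,22)–(1,14): clear
  midpoint (31/2,16) outside
  → clear

BLOCKED by obstacle 2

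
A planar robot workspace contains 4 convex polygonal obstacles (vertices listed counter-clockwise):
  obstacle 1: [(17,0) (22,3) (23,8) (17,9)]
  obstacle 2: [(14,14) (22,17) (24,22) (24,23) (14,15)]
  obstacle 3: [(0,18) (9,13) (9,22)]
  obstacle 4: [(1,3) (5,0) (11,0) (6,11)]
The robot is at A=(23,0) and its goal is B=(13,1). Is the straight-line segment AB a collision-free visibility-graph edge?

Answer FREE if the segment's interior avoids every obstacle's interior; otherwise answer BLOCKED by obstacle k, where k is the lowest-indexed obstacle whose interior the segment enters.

BLOCKED by obstacle 1

Obstacle 1 [(17,0) (22,3) (23,8) (17,9)]:
  edge (17,0)–(22,3): crosses AB
  edge (22,3)–(23,8): clear
  edge (23,8)–(17,9): clear
  edge (17,9)–(17,0): crosses AB
  → BLOCKED
Obstacle 2 [(14,14) (22,17) (24,22) (24,23) (14,15)]:
  edge (14,14)–(22,17): clear
  edge (22,17)–(24,22): clear
  edge (24,22)–(24,23): clear
  edge (24,23)–(14,15): clear
  edge (14,15)–(14,14): clear
  midpoint (18,1/2) outside
  → clear
Obstacle 3 [(0,18) (9,13) (9,22)]:
  edge (0,18)–(9,13): clear
  edge (9,13)–(9,22): clear
  edge (9,22)–(0,18): clear
  midpoint (18,1/2) outside
  → clear
Obstacle 4 [(1,3) (5,0) (11,0) (6,11)]:
  edge (1,3)–(5,0): clear
  edge (5,0)–(11,0): clear
  edge (11,0)–(6,11): clear
  edge (6,11)–(1,3): clear
  midpoint (18,1/2) outside
  → clear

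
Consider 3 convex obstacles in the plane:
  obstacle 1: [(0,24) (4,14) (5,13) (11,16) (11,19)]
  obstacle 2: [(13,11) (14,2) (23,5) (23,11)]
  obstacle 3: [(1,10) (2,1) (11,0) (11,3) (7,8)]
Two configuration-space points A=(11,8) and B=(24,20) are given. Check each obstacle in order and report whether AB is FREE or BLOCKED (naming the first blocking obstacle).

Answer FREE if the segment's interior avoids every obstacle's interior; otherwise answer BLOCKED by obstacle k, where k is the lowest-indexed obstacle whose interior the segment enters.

Obstacle 1 [(0,24) (4,14) (5,13) (11,16) (11,19)]:
  edge (0,24)–(4,14): clear
  edge (4,14)–(5,13): clear
  edge (5,13)–(11,16): clear
  edge (11,16)–(11,19): clear
  edge (11,19)–(0,24): clear
  midpoint (35/2,14) outside
  → clear
Obstacle 2 [(13,11) (14,2) (23,5) (23,11)]:
  edge (13,11)–(14,2): crosses AB
  edge (14,2)–(23,5): clear
  edge (23,5)–(23,11): clear
  edge (23,11)–(13,11): crosses AB
  → BLOCKED
Obstacle 3 [(1,10) (2,1) (11,0) (11,3) (7,8)]:
  edge (1,10)–(2,1): clear
  edge (2,1)–(11,0): clear
  edge (11,0)–(11,3): clear
  edge (11,3)–(7,8): clear
  edge (7,8)–(1,10): clear
  midpoint (35/2,14) outside
  → clear

BLOCKED by obstacle 2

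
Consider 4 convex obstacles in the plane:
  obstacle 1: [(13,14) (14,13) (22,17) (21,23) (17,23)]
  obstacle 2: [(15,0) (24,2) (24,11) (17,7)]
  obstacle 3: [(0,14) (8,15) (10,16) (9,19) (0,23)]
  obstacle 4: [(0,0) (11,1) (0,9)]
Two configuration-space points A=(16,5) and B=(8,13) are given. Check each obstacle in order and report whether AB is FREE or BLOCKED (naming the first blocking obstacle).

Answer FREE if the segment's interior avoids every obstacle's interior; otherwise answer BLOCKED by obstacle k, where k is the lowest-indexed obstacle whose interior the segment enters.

Obstacle 1 [(13,14) (14,13) (22,17) (21,23) (17,23)]:
  edge (13,14)–(14,13): clear
  edge (14,13)–(22,17): clear
  edge (22,17)–(21,23): clear
  edge (21,23)–(17,23): clear
  edge (17,23)–(13,14): clear
  midpoint (12,9) outside
  → clear
Obstacle 2 [(15,0) (24,2) (24,11) (17,7)]:
  edge (15,0)–(24,2): clear
  edge (24,2)–(24,11): clear
  edge (24,11)–(17,7): clear
  edge (17,7)–(15,0): clear
  midpoint (12,9) outside
  → clear
Obstacle 3 [(0,14) (8,15) (10,16) (9,19) (0,23)]:
  edge (0,14)–(8,15): clear
  edge (8,15)–(10,16): clear
  edge (10,16)–(9,19): clear
  edge (9,19)–(0,23): clear
  edge (0,23)–(0,14): clear
  midpoint (12,9) outside
  → clear
Obstacle 4 [(0,0) (11,1) (0,9)]:
  edge (0,0)–(11,1): clear
  edge (11,1)–(0,9): clear
  edge (0,9)–(0,0): clear
  midpoint (12,9) outside
  → clear

FREE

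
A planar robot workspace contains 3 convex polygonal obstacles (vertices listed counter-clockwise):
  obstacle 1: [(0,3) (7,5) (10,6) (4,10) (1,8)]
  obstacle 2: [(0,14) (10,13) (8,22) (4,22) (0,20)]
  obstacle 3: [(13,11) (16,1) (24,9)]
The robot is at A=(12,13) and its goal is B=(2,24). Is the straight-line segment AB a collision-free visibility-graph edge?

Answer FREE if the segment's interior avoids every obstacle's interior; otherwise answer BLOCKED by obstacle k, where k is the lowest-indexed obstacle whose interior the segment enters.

Obstacle 1 [(0,3) (7,5) (10,6) (4,10) (1,8)]:
  edge (0,3)–(7,5): clear
  edge (7,5)–(10,6): clear
  edge (10,6)–(4,10): clear
  edge (4,10)–(1,8): clear
  edge (1,8)–(0,3): clear
  midpoint (7,37/2) outside
  → clear
Obstacle 2 [(0,14) (10,13) (8,22) (4,22) (0,20)]:
  edge (0,14)–(10,13): clear
  edge (10,13)–(8,22): crosses AB
  edge (8,22)–(4,22): clear
  edge (4,22)–(0,20): crosses AB
  edge (0,20)–(0,14): clear
  → BLOCKED
Obstacle 3 [(13,11) (16,1) (24,9)]:
  edge (13,11)–(16,1): clear
  edge (16,1)–(24,9): clear
  edge (24,9)–(13,11): clear
  midpoint (7,37/2) outside
  → clear

BLOCKED by obstacle 2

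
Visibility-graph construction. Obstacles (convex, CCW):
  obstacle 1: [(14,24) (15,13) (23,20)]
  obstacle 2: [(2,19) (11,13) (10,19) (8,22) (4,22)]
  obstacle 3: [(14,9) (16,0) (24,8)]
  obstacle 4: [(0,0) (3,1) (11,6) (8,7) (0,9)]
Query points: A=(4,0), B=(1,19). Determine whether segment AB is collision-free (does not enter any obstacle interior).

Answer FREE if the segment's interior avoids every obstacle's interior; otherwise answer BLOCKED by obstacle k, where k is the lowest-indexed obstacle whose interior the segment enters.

Obstacle 1 [(14,24) (15,13) (23,20)]:
  edge (14,24)–(15,13): clear
  edge (15,13)–(23,20): clear
  edge (23,20)–(14,24): clear
  midpoint (5/2,19/2) outside
  → clear
Obstacle 2 [(2,19) (11,13) (10,19) (8,22) (4,22)]:
  edge (2,19)–(11,13): clear
  edge (11,13)–(10,19): clear
  edge (10,19)–(8,22): clear
  edge (8,22)–(4,22): clear
  edge (4,22)–(2,19): clear
  midpoint (5/2,19/2) outside
  → clear
Obstacle 3 [(14,9) (16,0) (24,8)]:
  edge (14,9)–(16,0): clear
  edge (16,0)–(24,8): clear
  edge (24,8)–(14,9): clear
  midpoint (5/2,19/2) outside
  → clear
Obstacle 4 [(0,0) (3,1) (11,6) (8,7) (0,9)]:
  edge (0,0)–(3,1): clear
  edge (3,1)–(11,6): crosses AB
  edge (11,6)–(8,7): clear
  edge (8,7)–(0,9): crosses AB
  edge (0,9)–(0,0): clear
  → BLOCKED

BLOCKED by obstacle 4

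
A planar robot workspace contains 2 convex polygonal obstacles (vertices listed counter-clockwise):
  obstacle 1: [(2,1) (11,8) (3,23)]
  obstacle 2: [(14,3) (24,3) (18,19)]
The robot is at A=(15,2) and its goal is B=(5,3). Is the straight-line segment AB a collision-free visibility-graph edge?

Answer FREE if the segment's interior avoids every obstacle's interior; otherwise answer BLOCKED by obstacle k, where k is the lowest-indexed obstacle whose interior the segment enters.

FREE

Obstacle 1 [(2,1) (11,8) (3,23)]:
  edge (2,1)–(11,8): clear
  edge (11,8)–(3,23): clear
  edge (3,23)–(2,1): clear
  midpoint (10,5/2) outside
  → clear
Obstacle 2 [(14,3) (24,3) (18,19)]:
  edge (14,3)–(24,3): clear
  edge (24,3)–(18,19): clear
  edge (18,19)–(14,3): clear
  midpoint (10,5/2) outside
  → clear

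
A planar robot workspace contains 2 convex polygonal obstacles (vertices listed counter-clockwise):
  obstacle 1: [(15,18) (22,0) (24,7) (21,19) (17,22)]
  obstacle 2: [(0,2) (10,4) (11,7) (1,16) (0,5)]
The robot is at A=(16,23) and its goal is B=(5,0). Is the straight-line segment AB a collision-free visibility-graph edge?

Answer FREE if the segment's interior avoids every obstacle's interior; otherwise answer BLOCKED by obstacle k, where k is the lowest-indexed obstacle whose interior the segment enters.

BLOCKED by obstacle 2

Obstacle 1 [(15,18) (22,0) (24,7) (21,19) (17,22)]:
  edge (15,18)–(22,0): clear
  edge (22,0)–(24,7): clear
  edge (24,7)–(21,19): clear
  edge (21,19)–(17,22): clear
  edge (17,22)–(15,18): clear
  midpoint (21/2,23/2) outside
  → clear
Obstacle 2 [(0,2) (10,4) (11,7) (1,16) (0,5)]:
  edge (0,2)–(10,4): crosses AB
  edge (10,4)–(11,7): clear
  edge (11,7)–(1,16): crosses AB
  edge (1,16)–(0,5): clear
  edge (0,5)–(0,2): clear
  → BLOCKED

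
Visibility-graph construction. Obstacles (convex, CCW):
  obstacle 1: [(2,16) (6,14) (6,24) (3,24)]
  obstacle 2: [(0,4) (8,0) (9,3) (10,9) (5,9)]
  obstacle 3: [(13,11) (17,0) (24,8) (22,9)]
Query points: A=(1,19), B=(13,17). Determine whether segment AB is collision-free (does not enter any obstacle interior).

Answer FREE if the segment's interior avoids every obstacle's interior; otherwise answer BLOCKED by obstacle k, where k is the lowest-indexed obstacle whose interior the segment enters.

Obstacle 1 [(2,16) (6,14) (6,24) (3,24)]:
  edge (2,16)–(6,14): clear
  edge (6,14)–(6,24): crosses AB
  edge (6,24)–(3,24): clear
  edge (3,24)–(2,16): crosses AB
  → BLOCKED
Obstacle 2 [(0,4) (8,0) (9,3) (10,9) (5,9)]:
  edge (0,4)–(8,0): clear
  edge (8,0)–(9,3): clear
  edge (9,3)–(10,9): clear
  edge (10,9)–(5,9): clear
  edge (5,9)–(0,4): clear
  midpoint (7,18) outside
  → clear
Obstacle 3 [(13,11) (17,0) (24,8) (22,9)]:
  edge (13,11)–(17,0): clear
  edge (17,0)–(24,8): clear
  edge (24,8)–(22,9): clear
  edge (22,9)–(13,11): clear
  midpoint (7,18) outside
  → clear

BLOCKED by obstacle 1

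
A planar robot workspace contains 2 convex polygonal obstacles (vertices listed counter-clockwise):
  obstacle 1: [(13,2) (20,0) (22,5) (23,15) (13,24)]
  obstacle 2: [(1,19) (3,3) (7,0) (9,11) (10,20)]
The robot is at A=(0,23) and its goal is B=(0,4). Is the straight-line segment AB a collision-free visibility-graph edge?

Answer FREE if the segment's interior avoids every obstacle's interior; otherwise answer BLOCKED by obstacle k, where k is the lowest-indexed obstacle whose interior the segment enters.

FREE

Obstacle 1 [(13,2) (20,0) (22,5) (23,15) (13,24)]:
  edge (13,2)–(20,0): clear
  edge (20,0)–(22,5): clear
  edge (22,5)–(23,15): clear
  edge (23,15)–(13,24): clear
  edge (13,24)–(13,2): clear
  midpoint (0,27/2) outside
  → clear
Obstacle 2 [(1,19) (3,3) (7,0) (9,11) (10,20)]:
  edge (1,19)–(3,3): clear
  edge (3,3)–(7,0): clear
  edge (7,0)–(9,11): clear
  edge (9,11)–(10,20): clear
  edge (10,20)–(1,19): clear
  midpoint (0,27/2) outside
  → clear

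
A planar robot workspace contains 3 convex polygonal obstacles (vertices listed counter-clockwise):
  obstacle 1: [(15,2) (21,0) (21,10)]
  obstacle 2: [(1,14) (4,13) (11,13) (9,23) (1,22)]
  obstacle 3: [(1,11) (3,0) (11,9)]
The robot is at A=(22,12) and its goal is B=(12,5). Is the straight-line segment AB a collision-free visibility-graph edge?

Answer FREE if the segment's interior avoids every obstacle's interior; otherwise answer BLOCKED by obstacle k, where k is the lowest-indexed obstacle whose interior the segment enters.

FREE

Obstacle 1 [(15,2) (21,0) (21,10)]:
  edge (15,2)–(21,0): clear
  edge (21,0)–(21,10): clear
  edge (21,10)–(15,2): clear
  midpoint (17,17/2) outside
  → clear
Obstacle 2 [(1,14) (4,13) (11,13) (9,23) (1,22)]:
  edge (1,14)–(4,13): clear
  edge (4,13)–(11,13): clear
  edge (11,13)–(9,23): clear
  edge (9,23)–(1,22): clear
  edge (1,22)–(1,14): clear
  midpoint (17,17/2) outside
  → clear
Obstacle 3 [(1,11) (3,0) (11,9)]:
  edge (1,11)–(3,0): clear
  edge (3,0)–(11,9): clear
  edge (11,9)–(1,11): clear
  midpoint (17,17/2) outside
  → clear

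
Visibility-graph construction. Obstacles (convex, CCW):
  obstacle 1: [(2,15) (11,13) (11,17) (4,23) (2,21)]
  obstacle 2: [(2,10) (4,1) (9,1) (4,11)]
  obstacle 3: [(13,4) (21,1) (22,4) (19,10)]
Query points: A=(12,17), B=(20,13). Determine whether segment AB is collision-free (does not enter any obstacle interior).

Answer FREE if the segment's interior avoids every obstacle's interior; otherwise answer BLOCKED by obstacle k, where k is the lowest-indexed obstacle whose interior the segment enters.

Obstacle 1 [(2,15) (11,13) (11,17) (4,23) (2,21)]:
  edge (2,15)–(11,13): clear
  edge (11,13)–(11,17): clear
  edge (11,17)–(4,23): clear
  edge (4,23)–(2,21): clear
  edge (2,21)–(2,15): clear
  midpoint (16,15) outside
  → clear
Obstacle 2 [(2,10) (4,1) (9,1) (4,11)]:
  edge (2,10)–(4,1): clear
  edge (4,1)–(9,1): clear
  edge (9,1)–(4,11): clear
  edge (4,11)–(2,10): clear
  midpoint (16,15) outside
  → clear
Obstacle 3 [(13,4) (21,1) (22,4) (19,10)]:
  edge (13,4)–(21,1): clear
  edge (21,1)–(22,4): clear
  edge (22,4)–(19,10): clear
  edge (19,10)–(13,4): clear
  midpoint (16,15) outside
  → clear

FREE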